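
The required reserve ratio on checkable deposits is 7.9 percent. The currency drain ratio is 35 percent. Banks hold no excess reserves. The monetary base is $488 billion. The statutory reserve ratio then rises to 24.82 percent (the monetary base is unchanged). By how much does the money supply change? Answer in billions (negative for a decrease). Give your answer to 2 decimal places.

-434.36 billion

Initially m₁ = (1 + 0.35) / (0.079 + 0.35) ≈ 3.146853, so M₁ = 3.146853 × 488 ≈ 1535.6643 billion.
After the change m₂ = (1 + 0.35) / (0.2482 + 0.35) ≈ 2.256770, so M₂ = 2.256770 × 488 ≈ 1101.3038 billion.
ΔM = M₂ − M₁ = 1101.3038 − 1535.6643 = -434.3605 billion.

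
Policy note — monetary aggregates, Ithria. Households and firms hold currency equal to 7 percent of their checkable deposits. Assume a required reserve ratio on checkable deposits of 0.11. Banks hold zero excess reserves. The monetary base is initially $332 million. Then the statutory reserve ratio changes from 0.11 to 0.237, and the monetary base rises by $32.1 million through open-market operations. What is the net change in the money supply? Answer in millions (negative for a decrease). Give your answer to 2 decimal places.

-704.54 million

Before: m₁ = (1 + 0.07) / (0.11 + 0.07) ≈ 5.944444, MB₁ = 332, so M₁ = 5.944444 × 332 ≈ 1973.5554 million.
After: m₂ = (1 + 0.07) / (0.237 + 0.07) ≈ 3.485342, MB₂ = 332 + 32.1 = 364.1, so M₂ = 3.485342 × 364.1 ≈ 1269.013 million.
ΔM = M₂ − M₁ = 1269.013 − 1973.5554 = -704.5424 million.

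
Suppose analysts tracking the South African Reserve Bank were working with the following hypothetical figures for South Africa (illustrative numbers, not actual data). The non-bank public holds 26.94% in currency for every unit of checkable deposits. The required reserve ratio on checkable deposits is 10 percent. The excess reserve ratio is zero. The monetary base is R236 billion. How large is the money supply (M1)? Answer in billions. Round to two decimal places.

R810.99 billion

The money multiplier is m = (1 + c) / (rr + c) = (1 + 0.2694) / (0.1 + 0.2694) ≈ 3.436383.
So M = m × MB = 3.436383 × 236 ≈ 810.9864 billion.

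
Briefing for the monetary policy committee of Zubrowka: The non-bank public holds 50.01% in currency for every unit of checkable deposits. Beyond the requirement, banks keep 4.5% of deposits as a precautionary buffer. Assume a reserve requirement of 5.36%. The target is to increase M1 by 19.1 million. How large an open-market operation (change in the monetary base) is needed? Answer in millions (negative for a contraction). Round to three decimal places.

7.623 million

The money multiplier is m = (1 + c) / (rr + e + c) = (1 + 0.5001) / (0.0536 + 0.045 + 0.5001) ≈ 2.505595.
ΔMB = ΔM / m = (+19.1) / 2.505595 ≈ 7.6229 million.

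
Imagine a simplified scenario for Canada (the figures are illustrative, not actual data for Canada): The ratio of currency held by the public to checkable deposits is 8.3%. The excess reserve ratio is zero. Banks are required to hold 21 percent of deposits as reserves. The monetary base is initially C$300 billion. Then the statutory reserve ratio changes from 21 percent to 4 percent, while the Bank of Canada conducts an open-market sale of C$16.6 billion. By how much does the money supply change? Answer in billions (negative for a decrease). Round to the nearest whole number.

C$1386 billion

Before: m₁ = (1 + 0.083) / (0.21 + 0.083) ≈ 3.6962, MB₁ = 300, so M₁ = 3.6962 × 300 = 1108.86 billion.
After: m₂ = (1 + 0.083) / (0.04 + 0.083) ≈ 8.8049, MB₂ = 300 − 16.6 = 283.4, so M₂ = 8.8049 × 283.4 ≈ 2495.3087 billion.
ΔM = M₂ − M₁ = 2495.3087 − 1108.86 = 1386.4487 billion.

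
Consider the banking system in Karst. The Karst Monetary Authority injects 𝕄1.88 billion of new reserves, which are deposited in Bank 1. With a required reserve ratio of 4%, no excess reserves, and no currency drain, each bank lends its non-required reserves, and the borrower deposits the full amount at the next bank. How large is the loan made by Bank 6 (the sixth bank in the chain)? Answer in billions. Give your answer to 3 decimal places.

Each bank lends a fraction (1 − rr) = 0.9600 of the deposit it receives, so Bank 6 receives 1.88·0.9600^5 and lends 1.88·0.9600^6 ≈ 1.4716 billion.

𝕄1.472 billion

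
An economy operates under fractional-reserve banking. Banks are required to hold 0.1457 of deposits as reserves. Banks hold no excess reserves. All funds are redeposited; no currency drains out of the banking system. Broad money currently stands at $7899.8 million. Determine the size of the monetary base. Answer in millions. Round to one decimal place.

$1151.0 million

With no currency drain and no excess reserves, the money multiplier is m = 1/rr = 1/0.1457 ≈ 6.863418.
The monetary base is MB = M / m = 7899.8 / 6.863418 ≈ 1151.0009 million.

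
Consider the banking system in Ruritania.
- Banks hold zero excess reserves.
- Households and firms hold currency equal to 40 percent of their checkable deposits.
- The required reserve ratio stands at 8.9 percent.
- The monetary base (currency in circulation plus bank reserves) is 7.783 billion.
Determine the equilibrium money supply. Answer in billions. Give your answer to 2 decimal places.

22.28 billion

The money multiplier is m = (1 + c) / (rr + c) = (1 + 0.4) / (0.089 + 0.4) ≈ 2.8630.
So M = m × MB = 2.8630 × 7.783 ≈ 22.2827 billion.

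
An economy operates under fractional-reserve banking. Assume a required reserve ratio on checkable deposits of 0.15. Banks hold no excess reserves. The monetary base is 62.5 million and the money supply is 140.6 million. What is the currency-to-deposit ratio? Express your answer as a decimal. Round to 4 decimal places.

0.5302

Using m = M/MB = 140.6/62.5 = 2.249600. From m = (1 + c)/(c + rr + e), rearranging gives 1 + c = m·(c + rr + e), so c·(1 − m) = m·(rr + e) − 1.
Hence c = [m·(rr + e) − 1]/(1 − m) = [2.249600 × (0.15 + 0) − 1] / (1 − 2.249600) ≈ 0.530218.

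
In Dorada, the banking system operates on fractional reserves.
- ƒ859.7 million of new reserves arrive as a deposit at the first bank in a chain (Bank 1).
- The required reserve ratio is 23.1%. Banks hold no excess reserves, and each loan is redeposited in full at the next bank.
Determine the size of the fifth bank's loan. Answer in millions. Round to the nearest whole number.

Each bank lends a fraction (1 − rr) = 0.7690 of the deposit it receives, so Bank 5 receives 859.7·0.7690^4 and lends 859.7·0.7690^5 ≈ 231.1951 million.

ƒ231 million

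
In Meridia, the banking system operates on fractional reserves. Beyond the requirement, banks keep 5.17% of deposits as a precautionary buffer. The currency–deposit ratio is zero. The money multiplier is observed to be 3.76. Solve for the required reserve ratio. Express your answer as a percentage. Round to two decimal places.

21.43%

Using m = 3.76. Since m = (1 + c)/(c + rr + e), the denominator satisfies c + rr + e = (1 + c)/m = (1 + 0) / 3.76 ≈ 0.265957.
With c = 0 and e = 0.0517, the required reserve ratio is 0.265957 − 0 − 0.0517 = 0.214257.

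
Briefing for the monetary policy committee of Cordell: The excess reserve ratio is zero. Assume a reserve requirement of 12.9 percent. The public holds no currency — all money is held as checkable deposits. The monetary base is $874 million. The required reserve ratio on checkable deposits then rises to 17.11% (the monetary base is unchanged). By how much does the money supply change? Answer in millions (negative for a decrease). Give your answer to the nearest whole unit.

Initially m₁ = 1 / (0.129) ≈ 7.7519, so M₁ = 7.7519 × 874 = 6775.1606 million.
After the change m₂ = 1 / (0.1711) ≈ 5.8445, so M₂ = 5.8445 × 874 = 5108.093 million.
ΔM = M₂ − M₁ = 5108.093 − 6775.1606 = -1667.0676 million.

-1667 million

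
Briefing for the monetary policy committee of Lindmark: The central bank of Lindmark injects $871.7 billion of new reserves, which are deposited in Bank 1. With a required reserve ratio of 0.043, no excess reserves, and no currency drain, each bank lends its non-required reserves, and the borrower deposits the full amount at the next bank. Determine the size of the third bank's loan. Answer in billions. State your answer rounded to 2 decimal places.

$764.02 billion

Each bank lends a fraction (1 − rr) = 0.9570 of the deposit it receives, so Bank 3 receives 871.7·0.9570^2 and lends 871.7·0.9570^3 ≈ 764.0167 billion.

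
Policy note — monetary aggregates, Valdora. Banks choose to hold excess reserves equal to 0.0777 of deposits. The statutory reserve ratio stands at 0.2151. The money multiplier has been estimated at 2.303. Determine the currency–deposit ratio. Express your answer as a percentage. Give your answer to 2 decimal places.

Using m = 2.303. From m = (1 + c)/(c + rr + e), rearranging gives 1 + c = m·(c + rr + e), so c·(1 − m) = m·(rr + e) − 1.
Hence c = [m·(rr + e) − 1]/(1 − m) = [2.303 × (0.2151 + 0.0777) − 1] / (1 − 2.303) ≈ 0.249948.

24.99%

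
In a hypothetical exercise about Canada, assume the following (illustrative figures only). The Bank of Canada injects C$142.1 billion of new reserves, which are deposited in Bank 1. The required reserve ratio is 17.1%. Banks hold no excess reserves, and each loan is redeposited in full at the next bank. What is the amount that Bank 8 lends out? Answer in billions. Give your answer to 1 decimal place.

Each bank lends a fraction (1 − rr) = 0.8290 of the deposit it receives, so Bank 8 receives 142.1·0.8290^7 and lends 142.1·0.8290^8 ≈ 31.6979 billion.

C$31.7 billion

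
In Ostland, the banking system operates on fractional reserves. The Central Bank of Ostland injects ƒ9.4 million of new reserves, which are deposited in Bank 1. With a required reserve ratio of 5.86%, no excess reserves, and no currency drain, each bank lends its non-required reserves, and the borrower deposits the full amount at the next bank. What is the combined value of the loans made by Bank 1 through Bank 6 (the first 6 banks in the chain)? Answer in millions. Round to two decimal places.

Bank i lends (1 − rr)^i of the original deposit: Bank 1 lends 9.4·0.9414 ≈ 8.8492, Bank 2 lends 9.4·0.9414² ≈ 8.3306, and so on.
Summing a geometric series: total = 9.4·[0.9414·(1 − 0.9414^6) / (1 − 0.9414)] ≈ 45.8982 million.

ƒ45.90 million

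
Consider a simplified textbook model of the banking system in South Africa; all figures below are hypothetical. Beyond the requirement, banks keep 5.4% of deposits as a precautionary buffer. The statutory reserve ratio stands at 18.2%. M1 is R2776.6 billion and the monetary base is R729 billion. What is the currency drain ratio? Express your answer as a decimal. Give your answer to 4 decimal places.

0.0360

Using m = M/MB = 2776.6/729 ≈ 3.808779. From m = (1 + c)/(c + rr + e), rearranging gives 1 + c = m·(c + rr + e), so c·(1 − m) = m·(rr + e) − 1.
Hence c = [m·(rr + e) − 1]/(1 − m) = [3.808779 × (0.182 + 0.054) − 1] / (1 − 3.808779) ≈ 0.036004.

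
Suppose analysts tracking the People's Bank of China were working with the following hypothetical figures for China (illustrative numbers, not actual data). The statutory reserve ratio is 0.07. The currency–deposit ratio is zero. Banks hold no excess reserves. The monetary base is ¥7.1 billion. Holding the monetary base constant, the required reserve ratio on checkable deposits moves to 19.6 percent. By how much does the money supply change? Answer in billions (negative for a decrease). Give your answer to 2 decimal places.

Initially m₁ = 1 / (0.07) ≈ 14.2857, so M₁ = 14.2857 × 7.1 ≈ 101.4285 billion.
After the change m₂ = 1 / (0.196) ≈ 5.1020, so M₂ = 5.1020 × 7.1 = 36.2242 billion.
ΔM = M₂ − M₁ = 36.2242 − 101.4285 = -65.2043 billion.

-65.20 billion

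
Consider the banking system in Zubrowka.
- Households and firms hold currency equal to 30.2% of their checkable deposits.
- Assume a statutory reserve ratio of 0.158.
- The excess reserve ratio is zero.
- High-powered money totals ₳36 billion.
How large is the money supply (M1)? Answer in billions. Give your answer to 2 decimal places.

₳101.90 billion

The money multiplier is m = (1 + c) / (rr + c) = (1 + 0.302) / (0.158 + 0.302) ≈ 2.83043.
So M = m × MB = 2.83043 × 36 ≈ 101.8955 billion.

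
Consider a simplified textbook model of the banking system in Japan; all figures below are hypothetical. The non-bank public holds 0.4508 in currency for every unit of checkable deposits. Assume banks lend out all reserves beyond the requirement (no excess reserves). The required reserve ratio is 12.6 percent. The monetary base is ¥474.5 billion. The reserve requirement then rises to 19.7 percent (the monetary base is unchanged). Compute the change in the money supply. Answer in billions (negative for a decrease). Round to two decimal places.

-130.81 billion

Initially m₁ = (1 + 0.4508) / (0.126 + 0.4508) ≈ 2.515257, so M₁ = 2.515257 × 474.5 ≈ 1193.4894 billion.
After the change m₂ = (1 + 0.4508) / (0.197 + 0.4508) ≈ 2.239580, so M₂ = 2.239580 × 474.5 ≈ 1062.6807 billion.
ΔM = M₂ − M₁ = 1062.6807 − 1193.4894 = -130.8087 billion.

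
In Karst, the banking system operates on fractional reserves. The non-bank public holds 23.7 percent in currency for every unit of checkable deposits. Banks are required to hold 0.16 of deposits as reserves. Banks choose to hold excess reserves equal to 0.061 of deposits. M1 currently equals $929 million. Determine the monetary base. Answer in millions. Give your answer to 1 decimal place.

$344.0 million

The money multiplier is m = (1 + c) / (rr + e + c) = (1 + 0.237) / (0.16 + 0.061 + 0.237) ≈ 2.70087.
MB = M / m = 929 / 2.70087 ≈ 343.9632 million.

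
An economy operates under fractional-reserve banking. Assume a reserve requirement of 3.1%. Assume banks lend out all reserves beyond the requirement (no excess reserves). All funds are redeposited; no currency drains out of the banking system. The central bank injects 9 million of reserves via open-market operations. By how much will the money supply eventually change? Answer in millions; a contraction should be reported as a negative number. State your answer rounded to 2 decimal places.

The simple money multiplier is m = 1/rr = 1/0.031 ≈ 32.2581.
An open-market purchase increases the monetary base by 9 million, so ΔM = m × ΔMB = 32.2581 × 9 = 290.3229 million.

290.32 million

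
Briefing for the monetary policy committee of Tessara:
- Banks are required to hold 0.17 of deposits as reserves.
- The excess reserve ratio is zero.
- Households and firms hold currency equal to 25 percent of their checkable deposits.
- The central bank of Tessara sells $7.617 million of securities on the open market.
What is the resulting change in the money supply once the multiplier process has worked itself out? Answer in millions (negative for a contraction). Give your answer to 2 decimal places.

The money multiplier is m = (1 + c) / (rr + c) = (1 + 0.25) / (0.17 + 0.25) ≈ 2.9762.
The sale removes 7.617 million of base, so ΔM = m × ΔMB = 2.9762 × (−7.617) ≈ -22.6697 million.

-22.67 million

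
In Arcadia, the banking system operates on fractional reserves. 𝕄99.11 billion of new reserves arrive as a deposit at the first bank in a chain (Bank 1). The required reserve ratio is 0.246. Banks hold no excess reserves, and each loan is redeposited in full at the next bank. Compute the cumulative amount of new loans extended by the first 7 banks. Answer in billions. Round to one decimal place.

𝕄261.7 billion

Bank i lends (1 − rr)^i of the original deposit: Bank 1 lends 99.11·0.7540 ≈ 74.7289, Bank 2 lends 99.11·0.7540² ≈ 56.3456, and so on.
Summing a geometric series: total = 99.11·[0.7540·(1 − 0.7540^7) / (1 − 0.7540)] ≈ 261.6887 billion.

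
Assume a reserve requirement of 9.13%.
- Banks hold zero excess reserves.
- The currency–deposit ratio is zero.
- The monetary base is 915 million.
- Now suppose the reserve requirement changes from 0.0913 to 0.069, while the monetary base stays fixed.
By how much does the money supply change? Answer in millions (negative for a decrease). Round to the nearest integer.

3239 million

Initially m₁ = 1 / (0.0913) ≈ 10.9529, so M₁ = 10.9529 × 915 = 10021.9035 million.
After the change m₂ = 1 / (0.069) ≈ 14.4928, so M₂ = 14.4928 × 915 = 13260.912 million.
ΔM = M₂ − M₁ = 13260.912 − 10021.9035 = 3239.0085 million.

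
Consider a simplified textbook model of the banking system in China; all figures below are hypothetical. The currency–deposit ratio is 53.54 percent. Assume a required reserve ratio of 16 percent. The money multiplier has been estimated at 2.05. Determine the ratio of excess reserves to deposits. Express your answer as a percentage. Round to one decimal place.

5.4%

Using m = 2.05. Since m = (1 + c)/(c + rr + e), the denominator satisfies c + rr + e = (1 + c)/m = (1 + 0.5354) / 2.05 ≈ 0.748976.
With c = 0.5354 and rr = 0.16, the ratio of excess reserves to deposits is 0.748976 − 0.5354 − 0.16 = 0.053576.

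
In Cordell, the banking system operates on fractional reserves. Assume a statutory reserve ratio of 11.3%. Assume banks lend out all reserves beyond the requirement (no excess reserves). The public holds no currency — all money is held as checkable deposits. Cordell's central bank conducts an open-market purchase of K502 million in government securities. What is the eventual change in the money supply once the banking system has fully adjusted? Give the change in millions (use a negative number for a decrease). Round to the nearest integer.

K4442 million

The simple money multiplier is m = 1/rr = 1/0.113 ≈ 8.8496.
An open-market purchase increases the monetary base by 502 million, so ΔM = m × ΔMB = 8.8496 × 502 = 4442.4992 million.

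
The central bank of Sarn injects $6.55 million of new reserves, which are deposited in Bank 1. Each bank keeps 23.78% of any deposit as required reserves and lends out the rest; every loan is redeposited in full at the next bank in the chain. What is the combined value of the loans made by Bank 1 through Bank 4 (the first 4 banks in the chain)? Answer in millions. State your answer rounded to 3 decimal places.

Bank i lends (1 − rr)^i of the original deposit: Bank 1 lends 6.55·0.7622 ≈ 4.9924, Bank 2 lends 6.55·0.7622² ≈ 3.8052, and so on.
Summing a geometric series: total = 6.55·[0.7622·(1 − 0.7622^4) / (1 − 0.7622)] ≈ 13.9086 million.

$13.909 million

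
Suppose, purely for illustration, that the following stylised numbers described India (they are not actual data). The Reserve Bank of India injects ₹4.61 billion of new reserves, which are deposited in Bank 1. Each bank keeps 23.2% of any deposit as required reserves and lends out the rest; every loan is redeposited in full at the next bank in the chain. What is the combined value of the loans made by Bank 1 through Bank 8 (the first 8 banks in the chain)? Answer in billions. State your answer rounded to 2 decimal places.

Bank i lends (1 − rr)^i of the original deposit: Bank 1 lends 4.61·0.7680 ≈ 3.5405, Bank 2 lends 4.61·0.7680² ≈ 2.7191, and so on.
Summing a geometric series: total = 4.61·[0.7680·(1 − 0.7680^8) / (1 − 0.7680)] ≈ 13.4137 billion.

₹13.41 billion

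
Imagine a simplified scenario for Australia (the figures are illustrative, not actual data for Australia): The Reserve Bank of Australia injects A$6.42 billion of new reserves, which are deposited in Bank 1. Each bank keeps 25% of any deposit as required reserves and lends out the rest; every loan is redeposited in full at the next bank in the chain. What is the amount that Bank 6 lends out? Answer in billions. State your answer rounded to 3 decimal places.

A$1.143 billion

Each bank lends a fraction (1 − rr) = 0.7500 of the deposit it receives, so Bank 6 receives 6.42·0.7500^5 and lends 6.42·0.7500^6 ≈ 1.1426 billion.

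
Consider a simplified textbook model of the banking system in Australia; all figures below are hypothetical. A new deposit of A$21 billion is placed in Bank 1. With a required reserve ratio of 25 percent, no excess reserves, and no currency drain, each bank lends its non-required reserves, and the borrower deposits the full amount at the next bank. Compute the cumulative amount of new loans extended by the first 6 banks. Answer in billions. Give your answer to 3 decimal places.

Bank i lends (1 − rr)^i of the original deposit: Bank 1 lends 21·0.7500 = 15.7500, Bank 2 lends 21·0.7500² = 11.8125, and so on.
Summing a geometric series: total = 21·[0.7500·(1 − 0.7500^6) / (1 − 0.7500)] ≈ 51.7874 billion.

A$51.787 billion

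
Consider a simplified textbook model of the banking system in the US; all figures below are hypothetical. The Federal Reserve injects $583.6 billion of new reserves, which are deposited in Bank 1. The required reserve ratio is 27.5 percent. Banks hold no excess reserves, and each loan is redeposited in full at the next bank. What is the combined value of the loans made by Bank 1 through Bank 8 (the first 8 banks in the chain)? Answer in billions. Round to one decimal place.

$1421.1 billion

Bank i lends (1 − rr)^i of the original deposit: Bank 1 lends 583.6·0.7250 = 423.1100, Bank 2 lends 583.6·0.7250² ≈ 306.7548, and so on.
Summing a geometric series: total = 583.6·[0.7250·(1 − 0.7250^8) / (1 − 0.7250)] ≈ 1421.1395 billion.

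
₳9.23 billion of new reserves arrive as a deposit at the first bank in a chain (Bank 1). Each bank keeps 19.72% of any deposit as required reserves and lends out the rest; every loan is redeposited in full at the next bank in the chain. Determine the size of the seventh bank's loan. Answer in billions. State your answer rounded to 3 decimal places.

Each bank lends a fraction (1 − rr) = 0.8028 of the deposit it receives, so Bank 7 receives 9.23·0.8028^6 and lends 9.23·0.8028^7 ≈ 1.9836 billion.

₳1.984 billion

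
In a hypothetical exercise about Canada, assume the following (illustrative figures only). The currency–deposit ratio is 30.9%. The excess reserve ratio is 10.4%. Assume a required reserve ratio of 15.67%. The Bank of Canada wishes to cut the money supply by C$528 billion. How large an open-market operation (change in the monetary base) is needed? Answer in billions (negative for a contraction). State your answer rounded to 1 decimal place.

-229.8 billion

The money multiplier is m = (1 + c) / (rr + e + c) = (1 + 0.309) / (0.1567 + 0.104 + 0.309) ≈ 2.29770.
ΔMB = ΔM / m = (−528) / 2.29770 ≈ -229.795 billion.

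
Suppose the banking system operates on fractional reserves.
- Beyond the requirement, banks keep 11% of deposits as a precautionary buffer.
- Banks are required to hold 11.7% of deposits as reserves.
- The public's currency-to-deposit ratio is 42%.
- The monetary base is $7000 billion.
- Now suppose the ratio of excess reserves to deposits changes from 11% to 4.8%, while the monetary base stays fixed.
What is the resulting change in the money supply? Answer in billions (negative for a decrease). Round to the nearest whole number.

Initially m₁ = (1 + 0.42) / (0.117 + 0.11 + 0.42) ≈ 2.19474, so M₁ = 2.19474 × 7000 = 15363.18 billion.
After the change m₂ = (1 + 0.42) / (0.117 + 0.048 + 0.42) ≈ 2.42735, so M₂ = 2.42735 × 7000 = 16991.45 billion.
ΔM = M₂ − M₁ = 16991.45 − 15363.18 = 1628.27 billion.

$1628 billion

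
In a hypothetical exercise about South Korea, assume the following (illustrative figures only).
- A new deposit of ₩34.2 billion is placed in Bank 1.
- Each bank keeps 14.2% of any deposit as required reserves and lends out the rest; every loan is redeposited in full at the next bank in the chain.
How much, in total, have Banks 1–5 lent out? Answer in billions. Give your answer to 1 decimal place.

₩110.6 billion

Bank i lends (1 − rr)^i of the original deposit: Bank 1 lends 34.2·0.8580 = 29.3436, Bank 2 lends 34.2·0.8580² ≈ 25.1768, and so on.
Summing a geometric series: total = 34.2·[0.8580·(1 − 0.8580^5) / (1 − 0.8580)] ≈ 110.5588 billion.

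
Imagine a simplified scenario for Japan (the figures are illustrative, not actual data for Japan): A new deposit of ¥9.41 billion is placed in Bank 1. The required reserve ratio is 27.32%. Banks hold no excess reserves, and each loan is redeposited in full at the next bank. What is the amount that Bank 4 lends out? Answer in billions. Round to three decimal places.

Each bank lends a fraction (1 − rr) = 0.7268 of the deposit it receives, so Bank 4 receives 9.41·0.7268^3 and lends 9.41·0.7268^4 ≈ 2.6257 billion.

¥2.626 billion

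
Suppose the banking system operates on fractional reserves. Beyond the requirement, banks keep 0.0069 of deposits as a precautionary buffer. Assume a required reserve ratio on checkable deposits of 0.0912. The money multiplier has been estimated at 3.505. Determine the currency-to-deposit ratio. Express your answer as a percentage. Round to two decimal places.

Using m = 3.505. From m = (1 + c)/(c + rr + e), rearranging gives 1 + c = m·(c + rr + e), so c·(1 − m) = m·(rr + e) − 1.
Hence c = [m·(rr + e) − 1]/(1 − m) = [3.505 × (0.0912 + 0.0069) − 1] / (1 − 3.505) ≈ 0.261940.

26.19%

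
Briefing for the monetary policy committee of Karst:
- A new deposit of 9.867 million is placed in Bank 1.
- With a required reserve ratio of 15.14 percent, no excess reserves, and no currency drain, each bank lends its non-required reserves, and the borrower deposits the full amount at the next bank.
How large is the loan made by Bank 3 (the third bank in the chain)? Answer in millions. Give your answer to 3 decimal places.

6.030 million

Each bank lends a fraction (1 − rr) = 0.8486 of the deposit it receives, so Bank 3 receives 9.867·0.8486^2 and lends 9.867·0.8486^3 ≈ 6.0297 million.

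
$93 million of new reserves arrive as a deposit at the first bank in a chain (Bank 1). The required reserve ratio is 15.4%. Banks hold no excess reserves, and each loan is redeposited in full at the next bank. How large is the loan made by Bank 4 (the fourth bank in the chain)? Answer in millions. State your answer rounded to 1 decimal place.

Each bank lends a fraction (1 − rr) = 0.8460 of the deposit it receives, so Bank 4 receives 93·0.8460^3 and lends 93·0.8460^4 ≈ 47.6392 million.

$47.6 million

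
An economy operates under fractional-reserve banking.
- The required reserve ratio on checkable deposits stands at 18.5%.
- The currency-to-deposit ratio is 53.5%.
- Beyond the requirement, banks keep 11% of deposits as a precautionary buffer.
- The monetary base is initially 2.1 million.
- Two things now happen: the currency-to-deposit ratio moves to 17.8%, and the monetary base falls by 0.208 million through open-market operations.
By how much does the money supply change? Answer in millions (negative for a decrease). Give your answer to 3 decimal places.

0.828 million

Before: m₁ = (1 + 0.535) / (0.185 + 0.11 + 0.535) ≈ 1.84940, MB₁ = 2.1, so M₁ = 1.84940 × 2.1 ≈ 3.8837 million.
After: m₂ = (1 + 0.178) / (0.185 + 0.11 + 0.178) ≈ 2.49049, MB₂ = 2.1 − 0.208 = 1.892, so M₂ = 2.49049 × 1.892 ≈ 4.712 million.
ΔM = M₂ − M₁ = 4.712 − 3.8837 = 0.8283 million.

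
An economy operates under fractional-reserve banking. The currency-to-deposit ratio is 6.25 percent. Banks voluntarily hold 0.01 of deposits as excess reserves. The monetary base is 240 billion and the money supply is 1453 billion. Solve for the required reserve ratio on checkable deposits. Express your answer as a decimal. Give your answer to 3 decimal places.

Using m = M/MB = 1453/240 ≈ 6.054167. Since m = (1 + c)/(c + rr + e), the denominator satisfies c + rr + e = (1 + c)/m = (1 + 0.0625) / 6.054167 ≈ 0.175499.
With c = 0.0625 and e = 0.01, the required reserve ratio on checkable deposits is 0.175499 − 0.0625 − 0.01 = 0.102999.

0.103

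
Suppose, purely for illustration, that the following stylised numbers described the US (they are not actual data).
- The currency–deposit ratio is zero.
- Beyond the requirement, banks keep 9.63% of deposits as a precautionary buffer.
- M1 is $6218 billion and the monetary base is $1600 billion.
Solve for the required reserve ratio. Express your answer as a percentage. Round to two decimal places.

16.10%

Using m = M/MB = 6218/1600 = 3.886250. Since m = (1 + c)/(c + rr + e), the denominator satisfies c + rr + e = (1 + c)/m = (1 + 0) / 3.886250 ≈ 0.257317.
With c = 0 and e = 0.0963, the required reserve ratio is 0.257317 − 0 − 0.0963 = 0.161017.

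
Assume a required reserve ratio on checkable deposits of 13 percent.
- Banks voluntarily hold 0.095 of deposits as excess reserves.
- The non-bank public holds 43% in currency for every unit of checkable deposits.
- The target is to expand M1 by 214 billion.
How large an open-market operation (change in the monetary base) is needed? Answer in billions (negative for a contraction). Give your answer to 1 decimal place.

98.0 billion

The money multiplier is m = (1 + c) / (rr + e + c) = (1 + 0.43) / (0.13 + 0.095 + 0.43) ≈ 2.18321.
ΔMB = ΔM / m = (+214) / 2.18321 ≈ 98.0208 billion.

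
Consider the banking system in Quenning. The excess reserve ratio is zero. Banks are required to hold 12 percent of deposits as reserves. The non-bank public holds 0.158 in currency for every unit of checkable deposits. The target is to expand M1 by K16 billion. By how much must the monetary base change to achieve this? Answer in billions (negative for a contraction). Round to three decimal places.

K3.841 billion

The money multiplier is m = (1 + c) / (rr + c) = (1 + 0.158) / (0.12 + 0.158) ≈ 4.165468.
ΔMB = ΔM / m = (+16) / 4.165468 ≈ 3.8411 billion.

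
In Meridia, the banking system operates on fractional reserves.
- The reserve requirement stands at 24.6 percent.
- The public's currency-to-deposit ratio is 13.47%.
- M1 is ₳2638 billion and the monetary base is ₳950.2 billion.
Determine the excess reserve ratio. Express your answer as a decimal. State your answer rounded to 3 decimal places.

0.028

Using m = M/MB = 2638/950.2 ≈ 2.776258. Since m = (1 + c)/(c + rr + e), the denominator satisfies c + rr + e = (1 + c)/m = (1 + 0.1347) / 2.776258 ≈ 0.408716.
With c = 0.1347 and rr = 0.246, the excess reserve ratio is 0.408716 − 0.1347 − 0.246 = 0.028016.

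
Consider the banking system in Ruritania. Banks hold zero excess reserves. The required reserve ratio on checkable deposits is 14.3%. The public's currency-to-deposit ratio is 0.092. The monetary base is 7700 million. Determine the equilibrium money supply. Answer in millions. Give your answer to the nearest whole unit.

The money multiplier is m = (1 + c) / (rr + c) = (1 + 0.092) / (0.143 + 0.092) ≈ 4.64681.
So M = m × MB = 4.64681 × 7700 = 35780.437 million.

35780 million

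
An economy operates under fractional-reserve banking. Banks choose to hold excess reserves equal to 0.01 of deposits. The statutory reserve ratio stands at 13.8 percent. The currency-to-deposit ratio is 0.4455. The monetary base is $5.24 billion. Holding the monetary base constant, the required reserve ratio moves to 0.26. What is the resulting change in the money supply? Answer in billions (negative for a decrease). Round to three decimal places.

Initially m₁ = (1 + 0.4455) / (0.138 + 0.01 + 0.4455) ≈ 2.43555, so M₁ = 2.43555 × 5.24 ≈ 12.7623 billion.
After the change m₂ = (1 + 0.4455) / (0.26 + 0.01 + 0.4455) ≈ 2.02027, so M₂ = 2.02027 × 5.24 ≈ 10.5862 billion.
ΔM = M₂ − M₁ = 10.5862 − 12.7623 = -2.1761 billion.

-2.176 billion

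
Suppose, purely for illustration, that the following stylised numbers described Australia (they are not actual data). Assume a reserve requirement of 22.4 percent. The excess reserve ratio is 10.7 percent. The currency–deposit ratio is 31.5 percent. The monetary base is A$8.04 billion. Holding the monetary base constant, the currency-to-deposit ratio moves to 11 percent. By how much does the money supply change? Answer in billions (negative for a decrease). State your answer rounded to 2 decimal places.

A$3.87 billion

Initially m₁ = (1 + 0.315) / (0.224 + 0.107 + 0.315) ≈ 2.0356, so M₁ = 2.0356 × 8.04 ≈ 16.3662 billion.
After the change m₂ = (1 + 0.11) / (0.224 + 0.107 + 0.11) ≈ 2.5170, so M₂ = 2.5170 × 8.04 ≈ 20.2367 billion.
ΔM = M₂ − M₁ = 20.2367 − 16.3662 = 3.8705 billion.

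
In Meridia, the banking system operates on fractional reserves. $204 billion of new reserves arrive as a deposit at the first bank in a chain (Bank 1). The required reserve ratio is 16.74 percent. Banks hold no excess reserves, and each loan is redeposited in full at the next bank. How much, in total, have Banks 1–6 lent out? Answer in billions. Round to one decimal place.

$676.6 billion

Bank i lends (1 − rr)^i of the original deposit: Bank 1 lends 204·0.8326 = 169.8504, Bank 2 lends 204·0.8326² ≈ 141.4174, and so on.
Summing a geometric series: total = 204·[0.8326·(1 − 0.8326^6) / (1 − 0.8326)] ≈ 676.6280 billion.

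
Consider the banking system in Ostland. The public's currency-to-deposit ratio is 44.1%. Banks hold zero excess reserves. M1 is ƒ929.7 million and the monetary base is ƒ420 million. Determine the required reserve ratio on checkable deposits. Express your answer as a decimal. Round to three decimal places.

Using m = M/MB = 929.7/420 ≈ 2.213571. Since m = (1 + c)/(c + rr + e), the denominator satisfies c + rr + e = (1 + c)/m = (1 + 0.441) / 2.213571 ≈ 0.650984.
With c = 0.441 and e = 0, the required reserve ratio on checkable deposits is 0.650984 − 0.441 − 0 = 0.209984.

0.210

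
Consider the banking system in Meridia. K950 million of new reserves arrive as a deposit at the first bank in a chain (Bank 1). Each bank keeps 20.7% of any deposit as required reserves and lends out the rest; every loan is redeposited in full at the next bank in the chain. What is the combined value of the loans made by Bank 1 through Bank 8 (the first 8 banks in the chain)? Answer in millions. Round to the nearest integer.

Bank i lends (1 − rr)^i of the original deposit: Bank 1 lends 950·0.7930 = 753.3500, Bank 2 lends 950·0.7930² ≈ 597.4066, and so on.
Summing a geometric series: total = 950·[0.7930·(1 − 0.7930^8) / (1 − 0.7930)] ≈ 3070.2414 million.

K3070 million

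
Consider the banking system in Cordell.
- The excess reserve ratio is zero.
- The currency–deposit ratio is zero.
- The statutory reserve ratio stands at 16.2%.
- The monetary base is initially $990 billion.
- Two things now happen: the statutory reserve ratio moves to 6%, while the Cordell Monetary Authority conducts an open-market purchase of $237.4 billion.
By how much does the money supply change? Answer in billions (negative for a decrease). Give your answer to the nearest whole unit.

Before: m₁ = 1 / (0.162) ≈ 6.17284, MB₁ = 990, so M₁ = 6.17284 × 990 = 6111.1116 billion.
After: m₂ = 1 / (0.06) ≈ 16.66667, MB₂ = 990 + 237.4 = 1227.4, so M₂ = 16.66667 × 1227.4 ≈ 20456.6708 billion.
ΔM = M₂ − M₁ = 20456.6708 − 6111.1116 = 14345.5592 billion.

$14346 billion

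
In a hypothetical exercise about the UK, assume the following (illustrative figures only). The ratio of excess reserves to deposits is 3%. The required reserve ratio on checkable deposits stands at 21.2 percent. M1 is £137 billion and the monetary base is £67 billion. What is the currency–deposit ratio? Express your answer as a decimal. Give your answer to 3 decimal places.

Using m = M/MB = 137/67 ≈ 2.044776. From m = (1 + c)/(c + rr + e), rearranging gives 1 + c = m·(c + rr + e), so c·(1 − m) = m·(rr + e) − 1.
Hence c = [m·(rr + e) − 1]/(1 − m) = [2.044776 × (0.212 + 0.03) − 1] / (1 − 2.044776) ≈ 0.483514.

0.484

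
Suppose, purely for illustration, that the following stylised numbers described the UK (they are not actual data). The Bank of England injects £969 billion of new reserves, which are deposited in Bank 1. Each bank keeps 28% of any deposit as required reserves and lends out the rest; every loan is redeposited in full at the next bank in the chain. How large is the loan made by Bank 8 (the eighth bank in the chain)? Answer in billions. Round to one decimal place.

Each bank lends a fraction (1 − rr) = 0.7200 of the deposit it receives, so Bank 8 receives 969·0.7200^7 and lends 969·0.7200^8 ≈ 69.9816 billion.

£70.0 billion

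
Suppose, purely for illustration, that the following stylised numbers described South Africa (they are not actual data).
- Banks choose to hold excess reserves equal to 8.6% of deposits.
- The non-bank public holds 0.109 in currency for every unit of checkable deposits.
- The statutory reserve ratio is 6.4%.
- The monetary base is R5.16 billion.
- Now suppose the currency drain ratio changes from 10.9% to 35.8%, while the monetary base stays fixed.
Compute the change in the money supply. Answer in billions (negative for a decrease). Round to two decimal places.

-8.30 billion

Initially m₁ = (1 + 0.109) / (0.064 + 0.086 + 0.109) ≈ 4.2819, so M₁ = 4.2819 × 5.16 ≈ 22.0946 billion.
After the change m₂ = (1 + 0.358) / (0.064 + 0.086 + 0.358) ≈ 2.6732, so M₂ = 2.6732 × 5.16 ≈ 13.7937 billion.
ΔM = M₂ − M₁ = 13.7937 − 22.0946 = -8.3009 billion.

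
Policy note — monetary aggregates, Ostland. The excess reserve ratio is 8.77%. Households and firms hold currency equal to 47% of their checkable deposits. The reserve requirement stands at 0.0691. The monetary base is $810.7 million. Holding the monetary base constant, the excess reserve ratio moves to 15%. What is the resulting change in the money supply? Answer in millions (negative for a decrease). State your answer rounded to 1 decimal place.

-171.9 million

Initially m₁ = (1 + 0.47) / (0.0691 + 0.0877 + 0.47) ≈ 2.34525, so M₁ = 2.34525 × 810.7 ≈ 1901.2942 million.
After the change m₂ = (1 + 0.47) / (0.0691 + 0.15 + 0.47) ≈ 2.13322, so M₂ = 2.13322 × 810.7 ≈ 1729.4015 million.
ΔM = M₂ − M₁ = 1729.4015 − 1901.2942 = -171.8927 million.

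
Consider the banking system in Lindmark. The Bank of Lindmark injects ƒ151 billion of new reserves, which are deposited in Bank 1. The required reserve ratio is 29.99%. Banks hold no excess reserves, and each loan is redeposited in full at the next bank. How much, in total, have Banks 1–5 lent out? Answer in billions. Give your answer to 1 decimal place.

ƒ293.2 billion

Bank i lends (1 − rr)^i of the original deposit: Bank 1 lends 151·0.7001 = 105.7151, Bank 2 lends 151·0.7001² ≈ 74.0111, and so on.
Summing a geometric series: total = 151·[0.7001·(1 − 0.7001^5) / (1 − 0.7001)] ≈ 293.2140 billion.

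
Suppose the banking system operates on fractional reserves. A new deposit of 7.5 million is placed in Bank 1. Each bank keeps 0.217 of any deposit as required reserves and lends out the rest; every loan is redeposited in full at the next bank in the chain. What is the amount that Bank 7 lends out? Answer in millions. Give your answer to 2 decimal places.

1.35 million

Each bank lends a fraction (1 − rr) = 0.7830 of the deposit it receives, so Bank 7 receives 7.5·0.7830^6 and lends 7.5·0.7830^7 ≈ 1.3533 million.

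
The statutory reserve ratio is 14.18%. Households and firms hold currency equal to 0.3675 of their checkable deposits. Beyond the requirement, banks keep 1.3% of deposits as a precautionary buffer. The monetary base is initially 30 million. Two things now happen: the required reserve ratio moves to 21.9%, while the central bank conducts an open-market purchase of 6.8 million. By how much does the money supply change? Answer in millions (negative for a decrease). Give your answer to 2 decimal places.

5.40 million

Before: m₁ = (1 + 0.3675) / (0.1418 + 0.013 + 0.3675) ≈ 2.61823, MB₁ = 30, so M₁ = 2.61823 × 30 = 78.5469 million.
After: m₂ = (1 + 0.3675) / (0.219 + 0.013 + 0.3675) ≈ 2.28107, MB₂ = 30 + 6.8 = 36.8, so M₂ = 2.28107 × 36.8 ≈ 83.9434 million.
ΔM = M₂ − M₁ = 83.9434 − 78.5469 = 5.3965 million.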